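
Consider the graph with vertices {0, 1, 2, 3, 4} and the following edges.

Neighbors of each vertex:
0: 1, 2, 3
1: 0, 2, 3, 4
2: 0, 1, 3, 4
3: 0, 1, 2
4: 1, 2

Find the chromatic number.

4

0, 1, 2, 3 are mutually adjacent (a clique of size 4), so at least 4 colors are needed.
4 colors suffice: 0=yellow, 1=red, 2=blue, 3=green, 4=green. Every edge joins two different colors.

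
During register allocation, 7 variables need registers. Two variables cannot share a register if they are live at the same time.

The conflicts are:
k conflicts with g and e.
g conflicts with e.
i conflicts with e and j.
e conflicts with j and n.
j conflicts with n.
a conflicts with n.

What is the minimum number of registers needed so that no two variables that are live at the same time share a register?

3

e, j, n pairwise conflict, so at least 3 registers are needed.
3 registers suffice: register 1 → {e, a}; register 2 → {g, i, n}; register 3 → {k, j}. Every pair that conflicts lands in different registers.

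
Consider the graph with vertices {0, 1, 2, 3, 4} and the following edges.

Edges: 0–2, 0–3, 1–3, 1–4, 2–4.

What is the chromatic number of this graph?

The cycle 3-1-4-2-0-3 has odd length 5, so it cannot be 2-colored; at least 3 colors are needed.
3 colors suffice: color a → {3, 4}; color b → {1, 2}; color c → {0}. Every edge joins two different colors.

3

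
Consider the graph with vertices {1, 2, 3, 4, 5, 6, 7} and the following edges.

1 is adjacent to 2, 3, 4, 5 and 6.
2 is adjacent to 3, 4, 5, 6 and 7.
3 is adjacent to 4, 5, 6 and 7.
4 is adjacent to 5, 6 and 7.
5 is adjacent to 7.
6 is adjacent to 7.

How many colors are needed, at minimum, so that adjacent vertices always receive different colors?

5

1, 2, 3, 4, 5 are pairwise adjacent (a clique of size 5), so at least 5 colors are needed.
One proper 5-coloring: 1=yellow, 2=blue, 3=green, 4=red, 5=purple, 6=purple, 7=yellow. No two adjacent vertices share a color.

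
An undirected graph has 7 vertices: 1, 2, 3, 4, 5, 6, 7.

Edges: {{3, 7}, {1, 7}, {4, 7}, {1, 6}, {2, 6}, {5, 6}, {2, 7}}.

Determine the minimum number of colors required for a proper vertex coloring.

4 and 7 are adjacent, so at least 2 colors are needed.
One proper 2-coloring: 1=blue, 2=blue, 3=blue, 4=blue, 5=blue, 6=red, 7=red. No two adjacent vertices share a color.

2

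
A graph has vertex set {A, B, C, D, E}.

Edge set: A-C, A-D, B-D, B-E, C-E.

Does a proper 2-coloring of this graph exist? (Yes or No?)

No

The cycle C-E-B-D-A-C has odd length 5, so it cannot be 2-colored; at least 3 colors are needed.
So 2 colors are not enough.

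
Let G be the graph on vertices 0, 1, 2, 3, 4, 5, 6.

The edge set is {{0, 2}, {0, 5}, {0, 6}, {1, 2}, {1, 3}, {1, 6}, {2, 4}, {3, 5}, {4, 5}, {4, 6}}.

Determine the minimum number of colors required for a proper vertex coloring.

The cycle 2-1-3-5-0-2 has odd length 5, so it cannot be 2-colored; at least 3 colors are needed.
3 colors suffice: color a → {0, 1, 4}; color b → {2, 5, 6}; color c → {3}. Every edge joins two different colors.

3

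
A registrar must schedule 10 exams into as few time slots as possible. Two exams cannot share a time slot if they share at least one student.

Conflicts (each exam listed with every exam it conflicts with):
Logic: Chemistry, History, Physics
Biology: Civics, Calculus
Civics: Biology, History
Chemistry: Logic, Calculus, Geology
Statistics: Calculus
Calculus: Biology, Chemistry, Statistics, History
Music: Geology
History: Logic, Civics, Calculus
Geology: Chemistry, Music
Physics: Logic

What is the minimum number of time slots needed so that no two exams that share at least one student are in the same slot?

2

Statistics and Calculus conflict, so at least 2 time slots are needed.
2 time slots suffice: Logic=1, Biology=2, Civics=1, Chemistry=2, Statistics=2, Calculus=1, Music=2, History=2, Geology=1, Physics=2. Every pair that conflicts lands in different time slots.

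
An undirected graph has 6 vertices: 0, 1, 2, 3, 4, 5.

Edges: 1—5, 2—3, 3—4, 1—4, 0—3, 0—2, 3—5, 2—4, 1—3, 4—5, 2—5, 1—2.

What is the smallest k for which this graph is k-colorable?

5

1, 2, 3, 4, 5 are pairwise adjacent (a clique of size 5), so at least 5 colors are needed.
5 colors suffice: 0=c, 1=d, 2=b, 3=a, 4=e, 5=c. Each edge has distinct colors on its endpoints.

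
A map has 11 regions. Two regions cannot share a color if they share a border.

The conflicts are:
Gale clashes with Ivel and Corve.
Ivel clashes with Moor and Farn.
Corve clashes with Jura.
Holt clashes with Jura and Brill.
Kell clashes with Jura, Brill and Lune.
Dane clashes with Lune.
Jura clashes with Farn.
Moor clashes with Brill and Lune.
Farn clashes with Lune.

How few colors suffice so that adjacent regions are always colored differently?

The cycle Ivel-Farn-Jura-Corve-Gale-Ivel has odd length 5, so it cannot be 2-colored; at least 3 colors are needed.
3 colors suffice: color 1 → {Ivel, Jura, Brill, Lune}; color 2 → {Gale, Holt, Kell, Dane, Moor, Farn}; color 3 → {Corve}. No two conflicting regions share a color.

3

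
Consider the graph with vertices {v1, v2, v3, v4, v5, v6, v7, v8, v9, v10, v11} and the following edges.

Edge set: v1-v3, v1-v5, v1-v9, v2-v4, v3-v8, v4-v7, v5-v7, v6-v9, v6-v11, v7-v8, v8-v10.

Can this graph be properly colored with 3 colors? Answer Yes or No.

The chromatic number is 3. The cycle v8-v3-v1-v5-v7-v8 has odd length 5, so it cannot be 2-colored; at least 3 colors are needed.
One proper 3-coloring: v1=1, v2=1, v3=3, v4=2, v5=2, v6=1, v7=1, v8=2, v9=2, v10=1, v11=2.
That is already a proper 3-coloring.

Yes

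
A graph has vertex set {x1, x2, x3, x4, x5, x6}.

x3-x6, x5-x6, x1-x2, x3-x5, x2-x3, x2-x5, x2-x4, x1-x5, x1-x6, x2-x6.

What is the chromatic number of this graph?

x2, x3, x5, x6 are pairwise adjacent (a clique of size 4), so at least 4 colors are needed.
One proper 4-coloring: x1=4, x2=1, x3=4, x4=2, x5=2, x6=3. Each edge has distinct colors on its endpoints.

4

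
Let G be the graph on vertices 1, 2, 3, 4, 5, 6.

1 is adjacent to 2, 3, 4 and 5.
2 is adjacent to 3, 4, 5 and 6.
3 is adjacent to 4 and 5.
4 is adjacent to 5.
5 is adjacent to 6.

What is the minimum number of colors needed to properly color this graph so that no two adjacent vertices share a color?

1, 2, 3, 4, 5 are mutually adjacent (a clique of size 5), so at least 5 colors are needed.
One proper 5-coloring: 1=yellow, 2=red, 3=purple, 4=green, 5=blue, 6=green. Every edge joins two different colors.

5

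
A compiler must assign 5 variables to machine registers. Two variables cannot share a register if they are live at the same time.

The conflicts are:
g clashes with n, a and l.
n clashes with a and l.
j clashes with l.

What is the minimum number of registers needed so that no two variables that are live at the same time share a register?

3

g, n, l pairwise conflict, so at least 3 registers are needed.
3 registers suffice: register 1 → {a, l}; register 2 → {n, j}; register 3 → {g}. No two conflicting variables share a register.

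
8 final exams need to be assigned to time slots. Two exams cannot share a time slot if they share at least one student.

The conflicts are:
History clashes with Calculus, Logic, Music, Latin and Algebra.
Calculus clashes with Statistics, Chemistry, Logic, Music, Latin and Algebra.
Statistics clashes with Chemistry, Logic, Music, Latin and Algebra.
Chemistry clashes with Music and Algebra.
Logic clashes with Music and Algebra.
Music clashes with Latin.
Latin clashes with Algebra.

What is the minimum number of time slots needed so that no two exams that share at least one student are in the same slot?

History, Calculus, Logic, Music all conflict with each other, so at least 4 time slots are needed.
4 time slots suffice: time slot 1 → {Calculus}; time slot 2 → {Music, Algebra}; time slot 3 → {History, Statistics}; time slot 4 → {Chemistry, Logic, Latin}. No two conflicting exams share a time slot.

4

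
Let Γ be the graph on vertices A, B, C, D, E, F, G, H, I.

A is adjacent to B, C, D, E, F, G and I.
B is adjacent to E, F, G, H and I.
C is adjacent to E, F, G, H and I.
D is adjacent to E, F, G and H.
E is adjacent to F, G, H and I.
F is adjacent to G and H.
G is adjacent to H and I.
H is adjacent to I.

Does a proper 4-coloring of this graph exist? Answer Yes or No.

D, E, F, G, H are mutually adjacent (a clique of size 5), so at least 5 colors are needed.
So 4 colors are not enough.

No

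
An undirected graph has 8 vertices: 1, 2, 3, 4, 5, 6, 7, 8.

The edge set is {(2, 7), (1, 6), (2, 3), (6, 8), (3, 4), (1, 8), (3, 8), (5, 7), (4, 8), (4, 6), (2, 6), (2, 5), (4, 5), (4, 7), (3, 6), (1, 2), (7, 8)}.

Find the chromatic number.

3, 4, 6, 8 are pairwise adjacent (a clique of size 4), so at least 4 colors are needed.
4 colors suffice: color a → {2, 4}; color b → {5, 8}; color c → {6, 7}; color d → {1, 3}. Every edge joins two different colors.

4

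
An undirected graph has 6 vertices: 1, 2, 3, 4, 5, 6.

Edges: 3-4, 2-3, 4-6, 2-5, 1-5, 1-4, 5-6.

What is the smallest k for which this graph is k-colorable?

3

The cycle 5-6-4-3-2-5 has odd length 5, so it cannot be 2-colored; at least 3 colors are needed.
One proper 3-coloring: 1=b, 2=b, 3=c, 4=a, 5=a, 6=b. Every edge joins two different colors.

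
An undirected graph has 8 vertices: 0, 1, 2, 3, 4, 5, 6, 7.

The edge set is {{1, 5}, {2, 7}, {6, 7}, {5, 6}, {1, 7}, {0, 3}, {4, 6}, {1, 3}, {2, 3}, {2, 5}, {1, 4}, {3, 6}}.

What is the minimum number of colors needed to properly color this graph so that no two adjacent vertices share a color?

2

1 and 5 are adjacent, so at least 2 colors are needed.
One proper 2-coloring: 0=a, 1=a, 2=a, 3=b, 4=b, 5=b, 6=a, 7=b. Each edge has distinct colors on its endpoints.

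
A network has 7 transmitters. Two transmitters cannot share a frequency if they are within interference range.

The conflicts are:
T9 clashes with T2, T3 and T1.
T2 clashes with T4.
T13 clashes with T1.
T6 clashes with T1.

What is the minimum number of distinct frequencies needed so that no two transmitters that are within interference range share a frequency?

T9 and T3 conflict, so at least 2 frequencies are needed.
2 frequencies suffice: frequency 1 → {T2, T3, T1}; frequency 2 → {T9, T13, T6, T4}. Each listed conflict is separated.

2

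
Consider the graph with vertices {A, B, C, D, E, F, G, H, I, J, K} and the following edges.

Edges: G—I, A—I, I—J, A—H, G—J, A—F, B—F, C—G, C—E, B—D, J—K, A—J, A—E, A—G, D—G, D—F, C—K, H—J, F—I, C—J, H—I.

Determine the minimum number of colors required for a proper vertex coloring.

A, H, I, J are pairwise adjacent (a clique of size 4), so at least 4 colors are needed.
4 colors suffice: A=2, B=3, C=2, D=2, E=1, F=1, G=4, H=4, I=3, J=1, K=3. No two adjacent vertices share a color.

4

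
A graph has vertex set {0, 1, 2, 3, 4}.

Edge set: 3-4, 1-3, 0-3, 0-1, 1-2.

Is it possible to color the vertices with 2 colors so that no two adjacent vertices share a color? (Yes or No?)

0, 1, 3 are pairwise adjacent, so at least 3 colors are needed.
So 2 colors are not enough.

No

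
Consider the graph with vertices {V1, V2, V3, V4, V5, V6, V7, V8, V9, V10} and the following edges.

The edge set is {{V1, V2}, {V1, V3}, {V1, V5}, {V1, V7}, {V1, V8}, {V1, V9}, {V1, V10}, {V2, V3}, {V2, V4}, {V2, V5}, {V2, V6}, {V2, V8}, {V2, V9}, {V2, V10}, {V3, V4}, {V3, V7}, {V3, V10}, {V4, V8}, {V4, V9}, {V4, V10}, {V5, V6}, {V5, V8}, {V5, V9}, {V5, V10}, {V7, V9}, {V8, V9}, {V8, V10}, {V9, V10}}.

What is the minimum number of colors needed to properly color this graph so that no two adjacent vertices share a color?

6

V1, V2, V5, V8, V9, V10 are pairwise adjacent (a clique of size 6), so at least 6 colors are needed.
A valid assignment using 6 colors: V1=3, V2=1, V3=2, V4=3, V5=5, V6=2, V7=1, V8=6, V9=2, V10=4. Each edge has distinct colors on its endpoints.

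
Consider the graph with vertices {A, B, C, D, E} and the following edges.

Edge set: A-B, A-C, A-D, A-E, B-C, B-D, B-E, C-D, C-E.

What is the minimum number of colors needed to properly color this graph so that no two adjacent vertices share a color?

A, B, C, D are mutually adjacent (a clique of size 4), so at least 4 colors are needed.
4 colors suffice: color 1 → {C}; color 2 → {B}; color 3 → {A}; color 4 → {D, E}. Each edge has distinct colors on its endpoints.

4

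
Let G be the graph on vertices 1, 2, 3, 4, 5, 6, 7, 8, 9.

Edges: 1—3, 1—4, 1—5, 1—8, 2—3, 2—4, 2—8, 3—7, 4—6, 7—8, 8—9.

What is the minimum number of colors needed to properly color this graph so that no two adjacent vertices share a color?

2

1 and 3 are adjacent, so at least 2 colors are needed.
2 colors suffice: color red → {1, 2, 6, 7, 9}; color blue → {3, 4, 5, 8}. No two adjacent vertices share a color.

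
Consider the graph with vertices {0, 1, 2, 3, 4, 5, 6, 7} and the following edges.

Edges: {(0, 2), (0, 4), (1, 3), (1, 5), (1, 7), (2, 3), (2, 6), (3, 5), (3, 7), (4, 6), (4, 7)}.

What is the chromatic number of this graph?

3

1, 3, 5 are mutually adjacent, so at least 3 colors are needed.
3 colors suffice: color a → {3, 4}; color b → {2, 5, 7}; color c → {0, 1, 6}. Every edge joins two different colors.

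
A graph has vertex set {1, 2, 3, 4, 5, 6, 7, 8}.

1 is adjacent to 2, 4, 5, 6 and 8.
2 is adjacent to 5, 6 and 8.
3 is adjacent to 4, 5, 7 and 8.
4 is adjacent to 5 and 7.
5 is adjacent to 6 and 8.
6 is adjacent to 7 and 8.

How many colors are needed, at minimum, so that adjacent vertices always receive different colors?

5

1, 2, 5, 6, 8 are mutually adjacent (a clique of size 5), so at least 5 colors are needed.
One proper 5-coloring: 1=blue, 2=purple, 3=blue, 4=green, 5=red, 6=green, 7=red, 8=yellow. Every edge joins two different colors.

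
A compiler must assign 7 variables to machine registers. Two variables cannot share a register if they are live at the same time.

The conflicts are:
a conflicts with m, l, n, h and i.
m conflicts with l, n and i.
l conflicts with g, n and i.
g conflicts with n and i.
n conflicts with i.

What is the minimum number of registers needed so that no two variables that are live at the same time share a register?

5

a, m, l, n, i are mutually in conflict, so at least 5 registers are needed.
Using 5 registers: a=3, m=5, l=4, g=3, n=1, h=1, i=2. No two conflicting variables share a register.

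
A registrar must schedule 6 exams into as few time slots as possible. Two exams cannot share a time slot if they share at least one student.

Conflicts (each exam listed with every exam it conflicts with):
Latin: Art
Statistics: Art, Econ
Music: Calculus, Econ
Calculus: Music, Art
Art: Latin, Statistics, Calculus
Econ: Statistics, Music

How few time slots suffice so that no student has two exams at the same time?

3

The cycle Music-Econ-Statistics-Art-Calculus-Music has odd length 5, so it cannot be 2-colored; at least 3 time slots are needed.
3 time slots suffice: time slot 1 → {Art, Econ}; time slot 2 → {Latin, Statistics, Calculus}; time slot 3 → {Music}. Every pair that conflicts lands in different time slots.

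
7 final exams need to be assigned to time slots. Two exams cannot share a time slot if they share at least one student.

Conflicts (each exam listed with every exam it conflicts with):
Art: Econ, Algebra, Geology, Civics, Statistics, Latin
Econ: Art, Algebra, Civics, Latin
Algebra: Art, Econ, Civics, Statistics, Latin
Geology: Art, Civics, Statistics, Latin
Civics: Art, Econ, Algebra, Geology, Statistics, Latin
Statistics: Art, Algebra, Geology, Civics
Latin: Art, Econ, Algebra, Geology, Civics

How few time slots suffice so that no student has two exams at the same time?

Art, Econ, Algebra, Civics, Latin pairwise conflict, so at least 5 time slots are needed.
5 time slots suffice: Art=1, Econ=5, Algebra=3, Geology=3, Civics=2, Statistics=4, Latin=4. Every pair that conflicts lands in different time slots.

5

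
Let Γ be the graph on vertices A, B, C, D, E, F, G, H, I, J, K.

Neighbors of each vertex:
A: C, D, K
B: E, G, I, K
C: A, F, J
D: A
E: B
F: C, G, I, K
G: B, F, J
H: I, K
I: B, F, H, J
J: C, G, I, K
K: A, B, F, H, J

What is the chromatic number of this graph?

C and J are adjacent, so at least 2 colors are needed.
One proper 2-coloring: A=blue, B=blue, C=red, D=red, E=red, F=blue, G=red, H=blue, I=red, J=blue, K=red. Every edge joins two different colors.

2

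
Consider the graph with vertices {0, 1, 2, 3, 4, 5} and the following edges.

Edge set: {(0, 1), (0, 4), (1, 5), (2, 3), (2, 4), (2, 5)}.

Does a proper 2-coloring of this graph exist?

No

The cycle 0-4-2-5-1-0 has odd length 5, so it cannot be 2-colored; at least 3 colors are needed.
So 2 colors are not enough.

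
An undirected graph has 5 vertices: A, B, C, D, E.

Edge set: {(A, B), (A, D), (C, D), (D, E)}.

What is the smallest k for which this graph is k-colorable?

2

D and E are adjacent, so at least 2 colors are needed.
2 colors suffice: A=blue, B=red, C=blue, D=red, E=blue. No two adjacent vertices share a color.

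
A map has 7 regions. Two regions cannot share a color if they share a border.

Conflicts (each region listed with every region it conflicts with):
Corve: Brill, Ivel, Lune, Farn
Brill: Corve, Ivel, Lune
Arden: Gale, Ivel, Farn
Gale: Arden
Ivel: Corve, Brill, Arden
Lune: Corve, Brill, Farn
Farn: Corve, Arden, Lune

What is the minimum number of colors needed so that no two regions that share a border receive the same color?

3

Corve, Lune, Farn are mutually in conflict, so at least 3 colors are needed.
One proper 3-coloring: Corve=1, Brill=2, Arden=1, Gale=2, Ivel=3, Lune=3, Farn=2. Every pair that conflicts lands in different colors.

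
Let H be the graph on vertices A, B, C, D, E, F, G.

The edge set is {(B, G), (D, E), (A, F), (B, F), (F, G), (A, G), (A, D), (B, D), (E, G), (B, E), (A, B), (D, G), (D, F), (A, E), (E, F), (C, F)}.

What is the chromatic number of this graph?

A, B, D, E, F, G are pairwise adjacent (a clique of size 6), so at least 6 colors are needed.
A valid assignment using 6 colors: A=6, B=5, C=2, D=4, E=3, F=1, G=2. No two adjacent vertices share a color.

6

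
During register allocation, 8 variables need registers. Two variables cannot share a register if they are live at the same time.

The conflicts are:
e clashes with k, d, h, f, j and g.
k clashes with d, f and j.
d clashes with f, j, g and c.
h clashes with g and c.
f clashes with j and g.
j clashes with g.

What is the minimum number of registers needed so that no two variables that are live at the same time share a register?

5

e, d, f, j, g all conflict with each other, so at least 5 registers are needed.
5 registers suffice: register 1 → {d, h}; register 2 → {e, c}; register 3 → {k, g}; register 4 → {j}; register 5 → {f}. Each listed conflict is separated.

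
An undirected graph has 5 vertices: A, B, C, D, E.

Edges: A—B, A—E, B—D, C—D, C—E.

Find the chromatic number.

The cycle C-E-A-B-D-C has odd length 5, so it cannot be 2-colored; at least 3 colors are needed.
3 colors suffice: color 1 → {A, C}; color 2 → {B, E}; color 3 → {D}. No two adjacent vertices share a color.

3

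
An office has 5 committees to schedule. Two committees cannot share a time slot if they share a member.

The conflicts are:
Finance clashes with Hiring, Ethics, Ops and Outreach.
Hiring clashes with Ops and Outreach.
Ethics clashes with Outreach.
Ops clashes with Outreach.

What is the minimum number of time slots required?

4

Finance, Hiring, Ops, Outreach all conflict with each other, so at least 4 time slots are needed.
4 time slots suffice: Finance=2, Hiring=3, Ethics=3, Ops=4, Outreach=1. Every pair that conflicts lands in different time slots.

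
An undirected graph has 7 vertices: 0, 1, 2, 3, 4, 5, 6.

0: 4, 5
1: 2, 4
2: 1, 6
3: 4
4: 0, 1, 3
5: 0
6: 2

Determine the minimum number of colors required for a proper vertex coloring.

2

1 and 2 are adjacent, so at least 2 colors are needed.
2 colors suffice: 0=blue, 1=blue, 2=red, 3=blue, 4=red, 5=red, 6=blue. No two adjacent vertices share a color.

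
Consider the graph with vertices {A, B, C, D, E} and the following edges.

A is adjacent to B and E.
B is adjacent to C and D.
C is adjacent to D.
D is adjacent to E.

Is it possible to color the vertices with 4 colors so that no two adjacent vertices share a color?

The chromatic number is 3. B, C, D are mutually adjacent, so at least 3 colors are needed.
A valid assignment using 3 colors: A=blue, B=red, C=green, D=blue, E=red.
Since 4 ≥ 3, a proper 4-coloring certainly exists.

Yes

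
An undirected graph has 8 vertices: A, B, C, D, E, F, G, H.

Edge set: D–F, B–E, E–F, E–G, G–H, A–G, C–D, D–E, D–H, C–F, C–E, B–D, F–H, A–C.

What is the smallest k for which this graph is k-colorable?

4

C, D, E, F are mutually adjacent (a clique of size 4), so at least 4 colors are needed.
4 colors suffice: A=1, B=3, C=3, D=2, E=1, F=4, G=2, H=1. No two adjacent vertices share a color.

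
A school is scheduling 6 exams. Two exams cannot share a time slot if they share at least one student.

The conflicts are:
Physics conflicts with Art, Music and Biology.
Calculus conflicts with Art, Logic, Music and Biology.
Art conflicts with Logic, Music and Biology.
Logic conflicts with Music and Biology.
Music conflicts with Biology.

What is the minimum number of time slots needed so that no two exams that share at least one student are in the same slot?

5

Calculus, Art, Logic, Music, Biology all conflict with each other, so at least 5 time slots are needed.
5 time slots suffice: Physics=4, Calculus=5, Art=1, Logic=4, Music=2, Biology=3. Every pair that conflicts lands in different time slots.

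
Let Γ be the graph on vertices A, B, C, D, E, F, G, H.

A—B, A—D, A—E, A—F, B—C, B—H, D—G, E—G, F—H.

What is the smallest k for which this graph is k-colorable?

E and G are adjacent, so at least 2 colors are needed.
One proper 2-coloring: A=1, B=2, C=1, D=2, E=2, F=2, G=1, H=1. Every edge joins two different colors.

2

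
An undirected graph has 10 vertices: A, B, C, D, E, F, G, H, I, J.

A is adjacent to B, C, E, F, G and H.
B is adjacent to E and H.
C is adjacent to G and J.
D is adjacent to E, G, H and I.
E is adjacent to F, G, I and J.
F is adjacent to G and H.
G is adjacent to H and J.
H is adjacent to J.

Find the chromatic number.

A, E, F, G form a clique, so at least 4 colors are needed.
One proper 4-coloring: A=green, B=blue, C=red, D=green, E=red, F=yellow, G=blue, H=red, I=blue, J=green. No two adjacent vertices share a color.

4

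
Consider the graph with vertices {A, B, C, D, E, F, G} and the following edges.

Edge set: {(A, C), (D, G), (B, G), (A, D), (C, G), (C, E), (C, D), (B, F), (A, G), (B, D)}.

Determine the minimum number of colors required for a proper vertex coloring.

4

A, C, D, G form a clique, so at least 4 colors are needed.
4 colors suffice: A=4, B=2, C=2, D=3, E=1, F=1, G=1. Each edge has distinct colors on its endpoints.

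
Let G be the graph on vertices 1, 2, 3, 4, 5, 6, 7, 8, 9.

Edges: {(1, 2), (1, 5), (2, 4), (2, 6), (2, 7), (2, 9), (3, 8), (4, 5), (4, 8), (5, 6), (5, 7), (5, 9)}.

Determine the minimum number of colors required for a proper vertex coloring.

2

1 and 2 are adjacent, so at least 2 colors are needed.
One proper 2-coloring: 1=blue, 2=red, 3=blue, 4=blue, 5=red, 6=blue, 7=blue, 8=red, 9=blue. Each edge has distinct colors on its endpoints.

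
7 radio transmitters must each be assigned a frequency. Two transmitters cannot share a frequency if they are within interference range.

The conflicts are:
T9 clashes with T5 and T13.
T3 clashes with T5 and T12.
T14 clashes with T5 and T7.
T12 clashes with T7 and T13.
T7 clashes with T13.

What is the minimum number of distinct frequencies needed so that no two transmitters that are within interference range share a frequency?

3

T12, T7, T13 are mutually in conflict, so at least 3 frequencies are needed.
A valid assignment using 3 frequencies: T9=2, T3=2, T14=3, T5=1, T12=3, T7=2, T13=1. No two conflicting transmitters share a frequency.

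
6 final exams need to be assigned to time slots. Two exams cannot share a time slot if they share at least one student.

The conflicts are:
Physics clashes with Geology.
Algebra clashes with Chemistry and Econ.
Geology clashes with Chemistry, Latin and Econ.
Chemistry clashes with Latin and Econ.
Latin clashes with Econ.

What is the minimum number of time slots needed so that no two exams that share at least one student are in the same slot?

4

Geology, Chemistry, Latin, Econ are mutually in conflict, so at least 4 time slots are needed.
4 time slots suffice: time slot 1 → {Physics, Chemistry}; time slot 2 → {Algebra, Geology}; time slot 3 → {Econ}; time slot 4 → {Latin}. No two conflicting exams share a time slot.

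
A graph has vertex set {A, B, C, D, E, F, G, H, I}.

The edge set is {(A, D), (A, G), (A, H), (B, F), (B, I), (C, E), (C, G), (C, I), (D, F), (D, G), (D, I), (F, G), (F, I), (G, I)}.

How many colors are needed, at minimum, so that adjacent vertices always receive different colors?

4

D, F, G, I form a clique, so at least 4 colors are needed.
4 colors suffice: A=2, B=1, C=3, D=3, E=1, F=4, G=1, H=1, I=2. No two adjacent vertices share a color.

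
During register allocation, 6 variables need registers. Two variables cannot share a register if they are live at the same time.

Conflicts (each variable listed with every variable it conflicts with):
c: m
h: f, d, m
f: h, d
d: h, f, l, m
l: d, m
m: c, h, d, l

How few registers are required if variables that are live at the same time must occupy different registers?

d, l, m pairwise conflict, so at least 3 registers are needed.
A valid assignment using 3 registers: c=2, h=3, f=1, d=2, l=3, m=1. No two conflicting variables share a register.

3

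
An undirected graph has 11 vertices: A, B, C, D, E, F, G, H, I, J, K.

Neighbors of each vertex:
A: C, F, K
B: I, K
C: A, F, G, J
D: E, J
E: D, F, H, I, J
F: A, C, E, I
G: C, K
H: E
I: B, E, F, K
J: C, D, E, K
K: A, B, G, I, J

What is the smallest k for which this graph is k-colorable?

3

B, I, K form a triangle, so at least 3 colors are needed.
A valid assignment using 3 colors: A=3, B=2, C=1, D=3, E=1, F=2, G=2, H=2, I=3, J=2, K=1. Every edge joins two different colors.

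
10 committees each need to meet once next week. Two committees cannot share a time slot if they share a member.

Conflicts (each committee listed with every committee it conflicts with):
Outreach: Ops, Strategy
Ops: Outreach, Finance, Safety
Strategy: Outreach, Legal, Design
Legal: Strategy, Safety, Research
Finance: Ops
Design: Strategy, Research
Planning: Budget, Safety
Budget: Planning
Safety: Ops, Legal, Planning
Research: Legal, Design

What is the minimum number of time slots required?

3

The cycle Outreach-Ops-Safety-Legal-Strategy-Outreach has odd length 5, so it cannot be 2-colored; at least 3 time slots are needed.
3 time slots suffice: time slot 1 → {Strategy, Finance, Budget, Safety, Research}; time slot 2 → {Ops, Legal, Design, Planning}; time slot 3 → {Outreach}. Each listed conflict is separated.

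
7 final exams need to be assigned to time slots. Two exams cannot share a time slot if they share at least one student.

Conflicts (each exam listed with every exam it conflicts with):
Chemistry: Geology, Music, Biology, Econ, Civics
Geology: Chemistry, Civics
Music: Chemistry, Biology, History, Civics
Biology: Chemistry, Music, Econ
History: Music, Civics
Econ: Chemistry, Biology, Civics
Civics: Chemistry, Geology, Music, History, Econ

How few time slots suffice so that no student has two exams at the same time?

Music, History, Civics all conflict with each other, so at least 3 time slots are needed.
3 time slots suffice: time slot 1 → {Biology, Civics}; time slot 2 → {Chemistry, History}; time slot 3 → {Geology, Music, Econ}. Each listed conflict is separated.

3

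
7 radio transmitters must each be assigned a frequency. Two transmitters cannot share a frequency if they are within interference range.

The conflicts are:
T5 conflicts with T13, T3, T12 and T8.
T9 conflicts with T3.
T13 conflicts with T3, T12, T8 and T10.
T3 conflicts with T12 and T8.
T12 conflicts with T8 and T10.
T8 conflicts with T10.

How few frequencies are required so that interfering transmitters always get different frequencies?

T5, T13, T3, T12, T8 all conflict with each other, so at least 5 frequencies are needed.
5 frequencies suffice: T5=5, T9=1, T13=4, T3=3, T12=2, T8=1, T10=3. No two conflicting transmitters share a frequency.

5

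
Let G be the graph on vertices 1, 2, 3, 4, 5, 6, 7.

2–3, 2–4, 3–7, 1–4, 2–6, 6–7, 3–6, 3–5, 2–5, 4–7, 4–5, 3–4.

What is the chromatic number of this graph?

4

2, 3, 4, 5 are pairwise adjacent (a clique of size 4), so at least 4 colors are needed.
4 colors suffice: color a → {4, 6}; color b → {1, 3}; color c → {2, 7}; color d → {5}. Every edge joins two different colors.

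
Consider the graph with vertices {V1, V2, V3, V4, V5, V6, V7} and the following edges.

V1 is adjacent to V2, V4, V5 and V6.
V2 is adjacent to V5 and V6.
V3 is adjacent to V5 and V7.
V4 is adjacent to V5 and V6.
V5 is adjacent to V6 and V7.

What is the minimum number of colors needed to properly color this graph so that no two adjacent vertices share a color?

V1, V4, V5, V6 form a clique, so at least 4 colors are needed.
4 colors suffice: V1=3, V2=4, V3=3, V4=4, V5=1, V6=2, V7=2. No two adjacent vertices share a color.

4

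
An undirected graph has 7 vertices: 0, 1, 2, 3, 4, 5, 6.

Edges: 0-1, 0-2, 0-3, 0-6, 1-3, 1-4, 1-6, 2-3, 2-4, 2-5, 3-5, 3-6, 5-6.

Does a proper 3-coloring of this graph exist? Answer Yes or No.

No

0, 1, 3, 6 form a clique, so at least 4 colors are needed.
So 3 colors are not enough.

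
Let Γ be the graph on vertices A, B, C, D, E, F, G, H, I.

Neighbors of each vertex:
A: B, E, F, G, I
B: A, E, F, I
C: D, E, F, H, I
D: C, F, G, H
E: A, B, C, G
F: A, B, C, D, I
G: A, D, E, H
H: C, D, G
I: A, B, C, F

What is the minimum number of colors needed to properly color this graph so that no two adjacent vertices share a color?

A, B, F, I form a clique, so at least 4 colors are needed.
4 colors suffice: A=red, B=yellow, C=red, D=green, E=blue, F=blue, G=yellow, H=blue, I=green. Every edge joins two different colors.

4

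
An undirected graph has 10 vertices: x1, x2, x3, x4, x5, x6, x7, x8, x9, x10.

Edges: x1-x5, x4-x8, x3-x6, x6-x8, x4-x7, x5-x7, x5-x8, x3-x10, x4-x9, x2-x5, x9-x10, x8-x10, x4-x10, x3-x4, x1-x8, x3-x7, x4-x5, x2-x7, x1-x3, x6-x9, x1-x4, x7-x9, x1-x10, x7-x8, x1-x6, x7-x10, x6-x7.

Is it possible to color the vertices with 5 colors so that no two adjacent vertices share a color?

The chromatic number is 4. x4, x7, x9, x10 are mutually adjacent (a clique of size 4), so at least 4 colors are needed.
4 colors suffice: x1=1, x2=2, x3=4, x4=2, x5=3, x6=2, x7=1, x8=4, x9=4, x10=3.
Since 5 ≥ 4, a proper 5-coloring certainly exists.

Yes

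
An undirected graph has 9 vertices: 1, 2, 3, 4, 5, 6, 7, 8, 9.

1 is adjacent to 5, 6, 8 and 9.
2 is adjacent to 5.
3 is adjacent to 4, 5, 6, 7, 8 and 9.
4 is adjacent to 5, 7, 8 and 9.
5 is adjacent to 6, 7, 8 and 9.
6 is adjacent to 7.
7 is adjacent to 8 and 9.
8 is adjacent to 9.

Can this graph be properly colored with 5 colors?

3, 4, 5, 7, 8, 9 are mutually adjacent (a clique of size 6), so at least 6 colors are needed.
So 5 colors are not enough.

No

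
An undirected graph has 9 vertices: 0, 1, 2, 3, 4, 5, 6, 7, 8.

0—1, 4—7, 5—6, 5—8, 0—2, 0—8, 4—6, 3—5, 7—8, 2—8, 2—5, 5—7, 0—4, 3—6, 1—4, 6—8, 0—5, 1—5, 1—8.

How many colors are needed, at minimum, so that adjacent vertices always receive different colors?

4

0, 1, 5, 8 form a clique, so at least 4 colors are needed.
A valid assignment using 4 colors: 0=green, 1=yellow, 2=yellow, 3=blue, 4=red, 5=red, 6=green, 7=green, 8=blue. No two adjacent vertices share a color.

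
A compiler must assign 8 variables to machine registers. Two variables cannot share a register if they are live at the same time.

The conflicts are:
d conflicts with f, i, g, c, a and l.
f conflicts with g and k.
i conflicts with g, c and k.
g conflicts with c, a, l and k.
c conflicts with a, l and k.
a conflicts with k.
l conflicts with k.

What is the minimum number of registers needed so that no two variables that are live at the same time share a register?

i, g, c, k pairwise conflict, so at least 4 registers are needed.
4 registers suffice: register 1 → {g}; register 2 → {d, k}; register 3 → {f, c}; register 4 → {i, a, l}. Every pair that conflicts lands in different registers.

4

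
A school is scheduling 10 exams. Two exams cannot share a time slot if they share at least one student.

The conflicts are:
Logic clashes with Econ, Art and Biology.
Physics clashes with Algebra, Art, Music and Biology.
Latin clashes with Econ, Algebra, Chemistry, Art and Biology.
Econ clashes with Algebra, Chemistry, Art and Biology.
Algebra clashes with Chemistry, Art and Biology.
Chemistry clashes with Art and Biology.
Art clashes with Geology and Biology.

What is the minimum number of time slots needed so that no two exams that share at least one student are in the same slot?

Latin, Econ, Algebra, Chemistry, Art, Biology all conflict with each other, so at least 6 time slots are needed.
A valid assignment using 6 time slots: Logic=3, Physics=4, Latin=6, Econ=4, Algebra=3, Chemistry=5, Art=1, Geology=2, Music=1, Biology=2. Every pair that conflicts lands in different time slots.

6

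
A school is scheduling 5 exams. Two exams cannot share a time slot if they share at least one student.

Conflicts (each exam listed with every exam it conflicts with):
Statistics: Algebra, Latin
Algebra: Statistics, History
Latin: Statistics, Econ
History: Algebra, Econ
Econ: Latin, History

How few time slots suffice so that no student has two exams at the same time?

The cycle Algebra-Statistics-Latin-Econ-History-Algebra has odd length 5, so it cannot be 2-colored; at least 3 time slots are needed.
3 time slots suffice: time slot 1 → {Algebra, Latin}; time slot 2 → {Statistics, Econ}; time slot 3 → {History}. Every pair that conflicts lands in different time slots.

3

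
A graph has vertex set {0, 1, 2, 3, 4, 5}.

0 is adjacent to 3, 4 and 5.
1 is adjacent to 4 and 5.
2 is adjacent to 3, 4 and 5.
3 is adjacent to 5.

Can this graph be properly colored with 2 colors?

0, 3, 5 are mutually adjacent, so at least 3 colors are needed.
So 2 colors are not enough.

No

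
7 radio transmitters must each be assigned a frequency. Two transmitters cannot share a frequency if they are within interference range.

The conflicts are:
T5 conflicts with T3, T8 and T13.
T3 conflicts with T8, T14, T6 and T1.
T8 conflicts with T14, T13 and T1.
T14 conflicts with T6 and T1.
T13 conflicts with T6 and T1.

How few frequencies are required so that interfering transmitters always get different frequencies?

T3, T8, T14, T1 all conflict with each other, so at least 4 frequencies are needed.
4 frequencies suffice: frequency 1 → {T3, T13}; frequency 2 → {T8, T6}; frequency 3 → {T5, T14}; frequency 4 → {T1}. Every pair that conflicts lands in different frequencies.

4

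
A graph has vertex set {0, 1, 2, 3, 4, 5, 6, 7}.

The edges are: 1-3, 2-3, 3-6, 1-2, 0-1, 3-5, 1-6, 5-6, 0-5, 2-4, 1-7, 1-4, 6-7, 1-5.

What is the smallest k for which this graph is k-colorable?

1, 3, 5, 6 form a clique, so at least 4 colors are needed.
4 colors suffice: 0=blue, 1=red, 2=blue, 3=green, 4=green, 5=yellow, 6=blue, 7=green. Each edge has distinct colors on its endpoints.

4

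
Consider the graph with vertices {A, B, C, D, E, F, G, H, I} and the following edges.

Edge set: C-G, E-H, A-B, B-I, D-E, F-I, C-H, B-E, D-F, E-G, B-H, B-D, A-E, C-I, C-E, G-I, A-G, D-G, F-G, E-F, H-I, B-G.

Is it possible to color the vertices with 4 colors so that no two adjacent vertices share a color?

Yes

The chromatic number is 4. A, B, E, G are mutually adjacent (a clique of size 4), so at least 4 colors are needed.
One proper 4-coloring: A=yellow, B=green, C=green, D=yellow, E=red, F=green, G=blue, H=blue, I=red.
That is already a proper 4-coloring.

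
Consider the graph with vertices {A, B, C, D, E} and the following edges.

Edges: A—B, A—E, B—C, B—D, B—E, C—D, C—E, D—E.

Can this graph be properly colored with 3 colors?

B, C, D, E are pairwise adjacent (a clique of size 4), so at least 4 colors are needed.
So 3 colors are not enough.

No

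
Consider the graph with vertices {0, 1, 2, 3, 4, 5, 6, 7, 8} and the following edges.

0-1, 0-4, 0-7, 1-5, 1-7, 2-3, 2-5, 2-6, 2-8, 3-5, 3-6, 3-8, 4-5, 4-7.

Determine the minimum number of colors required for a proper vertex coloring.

3

0, 1, 7 form a triangle, so at least 3 colors are needed.
3 colors suffice: color red → {5, 6, 7, 8}; color blue → {1, 3, 4}; color green → {0, 2}. Every edge joins two different colors.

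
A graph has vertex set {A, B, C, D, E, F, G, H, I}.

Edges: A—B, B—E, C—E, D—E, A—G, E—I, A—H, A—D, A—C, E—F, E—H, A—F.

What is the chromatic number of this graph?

2

A and B are adjacent, so at least 2 colors are needed.
2 colors suffice: A=1, B=2, C=2, D=2, E=1, F=2, G=2, H=2, I=2. No two adjacent vertices share a color.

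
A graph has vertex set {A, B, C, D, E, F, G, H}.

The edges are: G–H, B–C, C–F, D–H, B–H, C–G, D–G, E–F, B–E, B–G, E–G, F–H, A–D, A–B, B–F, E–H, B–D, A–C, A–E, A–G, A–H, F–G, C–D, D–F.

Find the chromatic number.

5

A, B, D, G, H form a clique, so at least 5 colors are needed.
5 colors suffice: color red → {G}; color blue → {B}; color green → {A, F}; color yellow → {C, H}; color purple → {D, E}. Every edge joins two different colors.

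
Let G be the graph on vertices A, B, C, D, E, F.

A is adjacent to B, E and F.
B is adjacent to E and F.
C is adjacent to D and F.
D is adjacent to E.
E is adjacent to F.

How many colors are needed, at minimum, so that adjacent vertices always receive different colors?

4

A, B, E, F form a clique, so at least 4 colors are needed.
4 colors suffice: color 1 → {C, E}; color 2 → {D, F}; color 3 → {B}; color 4 → {A}. Every edge joins two different colors.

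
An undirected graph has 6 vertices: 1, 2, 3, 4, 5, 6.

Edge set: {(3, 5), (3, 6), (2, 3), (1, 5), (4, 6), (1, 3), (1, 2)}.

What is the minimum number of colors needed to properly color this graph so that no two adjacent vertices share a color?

3

1, 3, 5 form a triangle, so at least 3 colors are needed.
3 colors suffice: color red → {3, 4}; color blue → {1, 6}; color green → {2, 5}. Each edge has distinct colors on its endpoints.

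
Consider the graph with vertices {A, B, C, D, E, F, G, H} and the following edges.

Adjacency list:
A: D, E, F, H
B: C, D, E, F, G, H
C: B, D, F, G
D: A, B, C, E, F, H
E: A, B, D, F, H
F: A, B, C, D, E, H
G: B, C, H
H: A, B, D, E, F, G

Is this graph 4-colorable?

B, D, E, F, H are mutually adjacent (a clique of size 5), so at least 5 colors are needed.
So 4 colors are not enough.

No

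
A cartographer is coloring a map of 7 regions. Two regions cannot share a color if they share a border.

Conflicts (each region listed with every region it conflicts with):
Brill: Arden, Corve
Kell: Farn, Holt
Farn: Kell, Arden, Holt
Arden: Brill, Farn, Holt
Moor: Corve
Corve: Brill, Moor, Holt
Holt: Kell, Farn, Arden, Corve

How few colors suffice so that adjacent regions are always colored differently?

Farn, Arden, Holt all conflict with each other, so at least 3 colors are needed.
3 colors suffice: color 1 → {Brill, Moor, Holt}; color 2 → {Kell, Arden, Corve}; color 3 → {Farn}. No two conflicting regions share a color.

3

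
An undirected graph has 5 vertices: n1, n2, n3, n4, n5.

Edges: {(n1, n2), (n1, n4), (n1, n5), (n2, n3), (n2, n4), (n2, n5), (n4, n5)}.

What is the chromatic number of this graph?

n1, n2, n4, n5 form a clique, so at least 4 colors are needed.
One proper 4-coloring: n1=3, n2=1, n3=2, n4=4, n5=2. Every edge joins two different colors.

4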